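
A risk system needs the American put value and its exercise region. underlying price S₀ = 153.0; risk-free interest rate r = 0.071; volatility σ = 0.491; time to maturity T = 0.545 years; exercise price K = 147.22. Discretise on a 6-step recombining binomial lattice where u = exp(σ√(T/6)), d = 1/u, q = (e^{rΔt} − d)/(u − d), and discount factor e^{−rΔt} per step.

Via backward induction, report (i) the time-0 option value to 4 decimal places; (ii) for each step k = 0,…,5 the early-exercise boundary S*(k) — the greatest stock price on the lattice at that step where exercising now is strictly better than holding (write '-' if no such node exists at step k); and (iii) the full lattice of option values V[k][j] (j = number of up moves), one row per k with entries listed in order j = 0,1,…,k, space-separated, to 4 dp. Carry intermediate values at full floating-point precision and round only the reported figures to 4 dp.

price = 16.2486
boundary = - - - 98.1500 113.8039 98.1500
tree:
16.2486
24.4090 7.7951
35.3867 13.0712 2.2934
49.0700 21.3207 4.4807 0.0000
62.5707 33.4161 8.7542 0.0000 0.0000
74.2144 49.0700 17.1035 0.0000 0.0000 0.0000
84.2565 62.5707 33.4161 0.0000 0.0000 0.0000 0.0000

Δt=0.09083, u=1.15949, d=0.86245, q=0.48485, disc=e^(-rΔt)=0.99357
k=6 terminal: V=max(K-S,0) → 84.2565 62.5707 33.4161 0.0000 0.0000 0.0000 0.0000
k=5: j=0 S=73.0056 intr=74.2144 cont=73.2680 V=74.2144[EX]; j=1 S=98.1500 intr=49.0700 cont=48.1236 V=49.0700[EX]; j=2 S=131.9546 intr=15.2654 cont=17.1035 V=17.1035[hold]; j=3 S=177.4020 intr=0.0000 cont=0.0000 V=0.0000[hold]; j=4 S=238.5023 intr=0.0000 cont=0.0000 V=0.0000[hold]; j=5 S=320.6467 intr=0.0000 cont=0.0000 V=0.0000[hold]  S*(5)=98.1500
k=4: j=0 S=84.6493 intr=62.5707 cont=61.6243 V=62.5707[EX]; j=1 S=113.8039 intr=33.4161 cont=33.3551 V=33.4161[EX]; j=2 S=153.0000 intr=0.0000 cont=8.7542 V=8.7542[hold]; j=3 S=205.6959 intr=0.0000 cont=0.0000 V=0.0000[hold]; j=4 S=276.5411 intr=0.0000 cont=0.0000 V=0.0000[hold]  S*(4)=113.8039
k=3: j=0 S=98.1500 intr=49.0700 cont=48.1236 V=49.0700[EX]; j=1 S=131.9546 intr=15.2654 cont=21.3207 V=21.3207[hold]; j=2 S=177.4020 intr=0.0000 cont=4.4807 V=4.4807[hold]; j=3 S=238.5023 intr=0.0000 cont=0.0000 V=0.0000[hold]  S*(3)=98.1500
k=2: j=0 S=113.8039 intr=33.4161 cont=35.3867 V=35.3867[hold]; j=1 S=153.0000 intr=0.0000 cont=13.0712 V=13.0712[hold]; j=2 S=205.6959 intr=0.0000 cont=2.2934 V=2.2934[hold]  S*(2)=-
k=1: j=0 S=131.9546 intr=15.2654 cont=24.4090 V=24.4090[hold]; j=1 S=177.4020 intr=0.0000 cont=7.7951 V=7.7951[hold]  S*(1)=-
k=0: j=0 S=153.0000 intr=0.0000 cont=16.2486 V=16.2486[hold]  S*(0)=-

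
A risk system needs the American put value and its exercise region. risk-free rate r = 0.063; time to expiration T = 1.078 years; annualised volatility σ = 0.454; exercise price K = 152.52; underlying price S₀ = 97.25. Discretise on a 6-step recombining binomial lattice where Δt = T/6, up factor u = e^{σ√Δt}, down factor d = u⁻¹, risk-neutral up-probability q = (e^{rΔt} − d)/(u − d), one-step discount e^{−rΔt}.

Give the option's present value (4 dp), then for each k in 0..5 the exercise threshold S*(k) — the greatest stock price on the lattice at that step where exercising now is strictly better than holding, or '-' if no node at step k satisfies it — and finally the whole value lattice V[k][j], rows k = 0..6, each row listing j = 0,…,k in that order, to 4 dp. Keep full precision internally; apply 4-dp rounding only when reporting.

price = 56.2028
boundary = - 80.2260 97.2500 80.2260 97.2500 117.8865
tree:
56.2028
72.2940 40.1994
86.3379 55.2700 24.9169
97.9233 72.2940 37.9089 11.5120
107.4807 86.3379 55.2700 20.1050 2.5285
115.3650 97.9233 72.2940 34.6335 4.9314 0.0000
121.8692 107.4807 86.3379 55.2700 9.6179 0.0000 0.0000

params: Δt=0.17967 u=1.21220 d=0.82495 q=0.48143 e^(-rΔt)=0.98874
t_6 payoffs: 121.8692 107.4807 86.3379 55.2700 9.6179 0.0000 0.0000
t_5: node(5,0) S=37.1550 payoff=115.3650 vs cont=113.6484 → 115.3650 [stop]  node(5,1) S=54.5967 payoff=97.9233 vs cont=96.2067 → 97.9233 [stop]  node(5,2) S=80.2260 payoff=72.2940 vs cont=70.5774 → 72.2940 [stop]  node(5,3) S=117.8865 payoff=34.6335 vs cont=32.9168 → 34.6335 [stop]  node(5,4) S=173.2260 payoff=0.0000 vs cont=4.9314 → 4.9314 [wait]  node(5,5) S=254.5436 payoff=0.0000 vs cont=0.0000 → 0.0000 [wait]  ⇒ S*(5)=117.8865
t_4: node(4,0) S=45.0393 payoff=107.4807 vs cont=105.7641 → 107.4807 [stop]  node(4,1) S=66.1821 payoff=86.3379 vs cont=84.6213 → 86.3379 [stop]  node(4,2) S=97.2500 payoff=55.2700 vs cont=53.5534 → 55.2700 [stop]  node(4,3) S=142.9021 payoff=9.6179 vs cont=20.1050 → 20.1050 [wait]  node(4,4) S=209.9847 payoff=0.0000 vs cont=2.5285 → 2.5285 [wait]  ⇒ S*(4)=97.2500
t_3: node(3,0) S=54.5967 payoff=97.9233 vs cont=96.2067 → 97.9233 [stop]  node(3,1) S=80.2260 payoff=72.2940 vs cont=70.5774 → 72.2940 [stop]  node(3,2) S=117.8865 payoff=34.6335 vs cont=37.9089 → 37.9089 [wait]  node(3,3) S=173.2260 payoff=0.0000 vs cont=11.5120 → 11.5120 [wait]  ⇒ S*(3)=80.2260
t_2: node(2,0) S=66.1821 payoff=86.3379 vs cont=84.6213 → 86.3379 [stop]  node(2,1) S=97.2500 payoff=55.2700 vs cont=55.1125 → 55.2700 [stop]  node(2,2) S=142.9021 payoff=9.6179 vs cont=24.9169 → 24.9169 [wait]  ⇒ S*(2)=97.2500
t_1: node(1,0) S=80.2260 payoff=72.2940 vs cont=70.5774 → 72.2940 [stop]  node(1,1) S=117.8865 payoff=34.6335 vs cont=40.1994 → 40.1994 [wait]  ⇒ S*(1)=80.2260
t_0: node(0,0) S=97.2500 payoff=55.2700 vs cont=56.2028 → 56.2028 [wait]  ⇒ S*(0)=-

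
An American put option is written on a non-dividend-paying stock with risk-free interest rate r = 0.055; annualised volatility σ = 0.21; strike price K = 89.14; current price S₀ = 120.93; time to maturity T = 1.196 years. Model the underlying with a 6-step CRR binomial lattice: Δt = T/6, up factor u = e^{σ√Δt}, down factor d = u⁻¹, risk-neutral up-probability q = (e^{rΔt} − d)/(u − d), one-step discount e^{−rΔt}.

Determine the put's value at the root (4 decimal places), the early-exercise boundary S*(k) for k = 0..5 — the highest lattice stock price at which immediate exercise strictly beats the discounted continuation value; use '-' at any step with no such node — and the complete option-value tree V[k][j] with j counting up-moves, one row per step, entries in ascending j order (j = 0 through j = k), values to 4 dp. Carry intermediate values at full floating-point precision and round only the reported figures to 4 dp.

price = 0.6038
boundary = - - - - - 75.6730
tree:
0.6038
1.1711 0.1237
2.2378 0.2691 0.0000
4.1941 0.5855 0.0000 0.0000
7.6574 1.2738 0.0000 0.0000 0.0000
13.4670 2.7712 0.0000 0.0000 0.0000 0.0000
20.2396 6.0288 0.0000 0.0000 0.0000 0.0000 0.0000

params: Δt=0.19933 u=1.09829 d=0.91050 q=0.53528 e^(-rΔt)=0.98910
t_6 payoffs: 20.2396 6.0288 0.0000 0.0000 0.0000 0.0000 0.0000
t_5: node(5,0) S=75.6730 payoff=13.4670 vs cont=12.4951 → 13.4670 [stop]  node(5,1) S=91.2805 payoff=0.0000 vs cont=2.7712 → 2.7712 [wait]  node(5,2) S=110.1071 payoff=0.0000 vs cont=0.0000 → 0.0000 [wait]  node(5,3) S=132.8167 payoff=0.0000 vs cont=0.0000 → 0.0000 [wait]  node(5,4) S=160.2102 payoff=0.0000 vs cont=0.0000 → 0.0000 [wait]  node(5,5) S=193.2535 payoff=0.0000 vs cont=0.0000 → 0.0000 [wait]  ⇒ S*(5)=75.6730
t_4: node(4,0) S=83.1112 payoff=6.0288 vs cont=7.6574 → 7.6574 [wait]  node(4,1) S=100.2528 payoff=0.0000 vs cont=1.2738 → 1.2738 [wait]  node(4,2) S=120.9300 payoff=0.0000 vs cont=0.0000 → 0.0000 [wait]  node(4,3) S=145.8718 payoff=0.0000 vs cont=0.0000 → 0.0000 [wait]  node(4,4) S=175.9579 payoff=0.0000 vs cont=0.0000 → 0.0000 [wait]  ⇒ S*(4)=-
t_3: node(3,0) S=91.2805 payoff=0.0000 vs cont=4.1941 → 4.1941 [wait]  node(3,1) S=110.1071 payoff=0.0000 vs cont=0.5855 → 0.5855 [wait]  node(3,2) S=132.8167 payoff=0.0000 vs cont=0.0000 → 0.0000 [wait]  node(3,3) S=160.2102 payoff=0.0000 vs cont=0.0000 → 0.0000 [wait]  ⇒ S*(3)=-
t_2: node(2,0) S=100.2528 payoff=0.0000 vs cont=2.2378 → 2.2378 [wait]  node(2,1) S=120.9300 payoff=0.0000 vs cont=0.2691 → 0.2691 [wait]  node(2,2) S=145.8718 payoff=0.0000 vs cont=0.0000 → 0.0000 [wait]  ⇒ S*(2)=-
t_1: node(1,0) S=110.1071 payoff=0.0000 vs cont=1.1711 → 1.1711 [wait]  node(1,1) S=132.8167 payoff=0.0000 vs cont=0.1237 → 0.1237 [wait]  ⇒ S*(1)=-
t_0: node(0,0) S=120.9300 payoff=0.0000 vs cont=0.6038 → 0.6038 [wait]  ⇒ S*(0)=-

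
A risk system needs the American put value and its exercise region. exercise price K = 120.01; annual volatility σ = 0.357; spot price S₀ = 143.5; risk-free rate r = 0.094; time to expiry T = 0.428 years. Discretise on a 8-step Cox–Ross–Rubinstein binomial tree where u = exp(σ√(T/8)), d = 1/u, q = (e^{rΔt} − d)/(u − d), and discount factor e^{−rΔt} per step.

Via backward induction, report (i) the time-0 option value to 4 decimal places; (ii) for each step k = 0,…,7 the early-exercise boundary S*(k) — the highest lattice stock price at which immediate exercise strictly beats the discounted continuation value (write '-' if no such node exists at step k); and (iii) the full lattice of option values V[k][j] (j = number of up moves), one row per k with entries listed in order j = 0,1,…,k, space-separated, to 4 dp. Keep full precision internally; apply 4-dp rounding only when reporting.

price = 2.7481
boundary = - - - - - 94.9607 103.1349 94.9607
tree:
2.7481
4.5518 1.0413
7.3581 1.8991 0.2270
11.5407 3.4100 0.4655 0.0000
17.4238 5.9993 0.9545 0.0000 0.0000
25.0493 10.2657 1.9573 0.0000 0.0000 0.0000
32.5756 16.8751 4.0134 0.0000 0.0000 0.0000 0.0000
39.5054 25.0493 8.2297 0.0000 0.0000 0.0000 0.0000 0.0000
45.8859 32.5756 16.8751 0.0000 0.0000 0.0000 0.0000 0.0000 0.0000

params: Δt=0.05350 u=1.08608 d=0.92074 q=0.50986 e^(-rΔt)=0.99498
t_8 payoffs: 45.8859 32.5756 16.8751 0.0000 0.0000 0.0000 0.0000 0.0000 0.0000
t_7: node(7,0) S=80.5046 payoff=39.5054 vs cont=38.9034 → 39.5054 [stop]  node(7,1) S=94.9607 payoff=25.0493 vs cont=24.4473 → 25.0493 [stop]  node(7,2) S=112.0127 payoff=7.9973 vs cont=8.2297 → 8.2297 [wait]  node(7,3) S=132.1266 payoff=0.0000 vs cont=0.0000 → 0.0000 [wait]  node(7,4) S=155.8524 payoff=0.0000 vs cont=0.0000 → 0.0000 [wait]  node(7,5) S=183.8386 payoff=0.0000 vs cont=0.0000 → 0.0000 [wait]  node(7,6) S=216.8502 payoff=0.0000 vs cont=0.0000 → 0.0000 [wait]  node(7,7) S=255.7896 payoff=0.0000 vs cont=0.0000 → 0.0000 [wait]  ⇒ S*(7)=94.9607
t_6: node(6,0) S=87.4344 payoff=32.5756 vs cont=31.9736 → 32.5756 [stop]  node(6,1) S=103.1349 payoff=16.8751 vs cont=16.3910 → 16.8751 [stop]  node(6,2) S=121.6547 payoff=0.0000 vs cont=4.0134 → 4.0134 [wait]  node(6,3) S=143.5000 payoff=0.0000 vs cont=0.0000 → 0.0000 [wait]  node(6,4) S=169.2681 payoff=0.0000 vs cont=0.0000 → 0.0000 [wait]  node(6,5) S=199.6633 payoff=0.0000 vs cont=0.0000 → 0.0000 [wait]  node(6,6) S=235.5165 payoff=0.0000 vs cont=0.0000 → 0.0000 [wait]  ⇒ S*(6)=103.1349
t_5: node(5,0) S=94.9607 payoff=25.0493 vs cont=24.4473 → 25.0493 [stop]  node(5,1) S=112.0127 payoff=7.9973 vs cont=10.2657 → 10.2657 [wait]  node(5,2) S=132.1266 payoff=0.0000 vs cont=1.9573 → 1.9573 [wait]  node(5,3) S=155.8524 payoff=0.0000 vs cont=0.0000 → 0.0000 [wait]  node(5,4) S=183.8386 payoff=0.0000 vs cont=0.0000 → 0.0000 [wait]  node(5,5) S=216.8502 payoff=0.0000 vs cont=0.0000 → 0.0000 [wait]  ⇒ S*(5)=94.9607
t_4: node(4,0) S=103.1349 payoff=16.8751 vs cont=17.4238 → 17.4238 [wait]  node(4,1) S=121.6547 payoff=0.0000 vs cont=5.9993 → 5.9993 [wait]  node(4,2) S=143.5000 payoff=0.0000 vs cont=0.9545 → 0.9545 [wait]  node(4,3) S=169.2681 payoff=0.0000 vs cont=0.0000 → 0.0000 [wait]  node(4,4) S=199.6633 payoff=0.0000 vs cont=0.0000 → 0.0000 [wait]  ⇒ S*(4)=-
t_3: node(3,0) S=112.0127 payoff=7.9973 vs cont=11.5407 → 11.5407 [wait]  node(3,1) S=132.1266 payoff=0.0000 vs cont=3.4100 → 3.4100 [wait]  node(3,2) S=155.8524 payoff=0.0000 vs cont=0.4655 → 0.4655 [wait]  node(3,3) S=183.8386 payoff=0.0000 vs cont=0.0000 → 0.0000 [wait]  ⇒ S*(3)=-
t_2: node(2,0) S=121.6547 payoff=0.0000 vs cont=7.3581 → 7.3581 [wait]  node(2,1) S=143.5000 payoff=0.0000 vs cont=1.8991 → 1.8991 [wait]  node(2,2) S=169.2681 payoff=0.0000 vs cont=0.2270 → 0.2270 [wait]  ⇒ S*(2)=-
t_1: node(1,0) S=132.1266 payoff=0.0000 vs cont=4.5518 → 4.5518 [wait]  node(1,1) S=155.8524 payoff=0.0000 vs cont=1.0413 → 1.0413 [wait]  ⇒ S*(1)=-
t_0: node(0,0) S=143.5000 payoff=0.0000 vs cont=2.7481 → 2.7481 [wait]  ⇒ S*(0)=-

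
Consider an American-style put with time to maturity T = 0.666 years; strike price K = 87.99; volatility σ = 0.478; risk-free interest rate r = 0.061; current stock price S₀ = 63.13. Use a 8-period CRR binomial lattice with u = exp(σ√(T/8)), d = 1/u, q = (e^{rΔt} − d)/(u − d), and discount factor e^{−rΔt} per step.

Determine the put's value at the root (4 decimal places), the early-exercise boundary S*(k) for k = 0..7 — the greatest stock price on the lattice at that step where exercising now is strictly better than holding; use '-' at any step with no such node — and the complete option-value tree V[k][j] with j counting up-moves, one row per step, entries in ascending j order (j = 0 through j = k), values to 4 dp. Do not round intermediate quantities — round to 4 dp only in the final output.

price = 26.3333
boundary = - - 47.9117 54.9970 47.9117 54.9970 63.1300 72.4657
tree:
26.3333
33.0041 19.4978
40.0783 25.8086 12.9742
46.2507 32.9930 18.4198 7.3045
51.6280 40.0783 25.2085 11.3753 3.0409
56.3125 46.2507 32.9930 17.1737 5.3126 0.6507
60.3935 51.6280 40.0783 24.8600 9.1590 1.2673 0.0000
63.9487 56.3125 46.2507 32.9930 15.5243 2.4685 0.0000 0.0000
67.0460 60.3935 51.6280 40.0783 24.8600 4.8080 0.0000 0.0000 0.0000

Δt=0.08325  u=1.14788  d=0.87117  q=0.48397  discount=0.99493
step 8 (expiry): payoffs max(K−S,0) = 67.0460 60.3935 51.6280 40.0783 24.8600 4.8080 0.0000 0.0000 0.0000
step 7: (k=7,j=0): S=24.0413, (K−S)⁺=63.9487, hold=63.5030 ⇒ V=63.9487 exercise | (k=7,j=1): S=31.6775, (K−S)⁺=56.3125, hold=55.8668 ⇒ V=56.3125 exercise | (k=7,j=2): S=41.7393, (K−S)⁺=46.2507, hold=45.8050 ⇒ V=46.2507 exercise | (k=7,j=3): S=54.9970, (K−S)⁺=32.9930, hold=32.5473 ⇒ V=32.9930 exercise | (k=7,j=4): S=72.4657, (K−S)⁺=15.5243, hold=15.0786 ⇒ V=15.5243 exercise | (k=7,j=5): S=95.4831, (K−S)⁺=0.0000, hold=2.4685 ⇒ V=2.4685 continue | (k=7,j=6): S=125.8115, (K−S)⁺=0.0000, hold=0.0000 ⇒ V=0.0000 continue | (k=7,j=7): S=165.7731, (K−S)⁺=0.0000, hold=0.0000 ⇒ V=0.0000 continue  boundary S*=72.4657
step 6: (k=6,j=0): S=27.5965, (K−S)⁺=60.3935, hold=59.9478 ⇒ V=60.3935 exercise | (k=6,j=1): S=36.3620, (K−S)⁺=51.6280, hold=51.1823 ⇒ V=51.6280 exercise | (k=6,j=2): S=47.9117, (K−S)⁺=40.0783, hold=39.6326 ⇒ V=40.0783 exercise | (k=6,j=3): S=63.1300, (K−S)⁺=24.8600, hold=24.4143 ⇒ V=24.8600 exercise | (k=6,j=4): S=83.1820, (K−S)⁺=4.8080, hold=9.1590 ⇒ V=9.1590 continue | (k=6,j=5): S=109.6032, (K−S)⁺=0.0000, hold=1.2673 ⇒ V=1.2673 continue | (k=6,j=6): S=144.4166, (K−S)⁺=0.0000, hold=0.0000 ⇒ V=0.0000 continue  boundary S*=63.1300
step 5: (k=5,j=0): S=31.6775, (K−S)⁺=56.3125, hold=55.8668 ⇒ V=56.3125 exercise | (k=5,j=1): S=41.7393, (K−S)⁺=46.2507, hold=45.8050 ⇒ V=46.2507 exercise | (k=5,j=2): S=54.9970, (K−S)⁺=32.9930, hold=32.5473 ⇒ V=32.9930 exercise | (k=5,j=3): S=72.4657, (K−S)⁺=15.5243, hold=17.1737 ⇒ V=17.1737 continue | (k=5,j=4): S=95.4831, (K−S)⁺=0.0000, hold=5.3126 ⇒ V=5.3126 continue | (k=5,j=5): S=125.8115, (K−S)⁺=0.0000, hold=0.6507 ⇒ V=0.6507 continue  boundary S*=54.9970
step 4: (k=4,j=0): S=36.3620, (K−S)⁺=51.6280, hold=51.1823 ⇒ V=51.6280 exercise | (k=4,j=1): S=47.9117, (K−S)⁺=40.0783, hold=39.6326 ⇒ V=40.0783 exercise | (k=4,j=2): S=63.1300, (K−S)⁺=24.8600, hold=25.2085 ⇒ V=25.2085 continue | (k=4,j=3): S=83.1820, (K−S)⁺=4.8080, hold=11.3753 ⇒ V=11.3753 continue | (k=4,j=4): S=109.6032, (K−S)⁺=0.0000, hold=3.0409 ⇒ V=3.0409 continue  boundary S*=47.9117
step 3: (k=3,j=0): S=41.7393, (K−S)⁺=46.2507, hold=45.8050 ⇒ V=46.2507 exercise | (k=3,j=1): S=54.9970, (K−S)⁺=32.9930, hold=32.7151 ⇒ V=32.9930 exercise | (k=3,j=2): S=72.4657, (K−S)⁺=15.5243, hold=18.4198 ⇒ V=18.4198 continue | (k=3,j=3): S=95.4831, (K−S)⁺=0.0000, hold=7.3045 ⇒ V=7.3045 continue  boundary S*=54.9970
step 2: (k=2,j=0): S=47.9117, (K−S)⁺=40.0783, hold=39.6326 ⇒ V=40.0783 exercise | (k=2,j=1): S=63.1300, (K−S)⁺=24.8600, hold=25.8086 ⇒ V=25.8086 continue | (k=2,j=2): S=83.1820, (K−S)⁺=4.8080, hold=12.9742 ⇒ V=12.9742 continue  boundary S*=47.9117
step 1: (k=1,j=0): S=54.9970, (K−S)⁺=32.9930, hold=33.0041 ⇒ V=33.0041 continue | (k=1,j=1): S=72.4657, (K−S)⁺=15.5243, hold=19.4978 ⇒ V=19.4978 continue  boundary S*=-
step 0: (k=0,j=0): S=63.1300, (K−S)⁺=24.8600, hold=26.3333 ⇒ V=26.3333 continue  boundary S*=-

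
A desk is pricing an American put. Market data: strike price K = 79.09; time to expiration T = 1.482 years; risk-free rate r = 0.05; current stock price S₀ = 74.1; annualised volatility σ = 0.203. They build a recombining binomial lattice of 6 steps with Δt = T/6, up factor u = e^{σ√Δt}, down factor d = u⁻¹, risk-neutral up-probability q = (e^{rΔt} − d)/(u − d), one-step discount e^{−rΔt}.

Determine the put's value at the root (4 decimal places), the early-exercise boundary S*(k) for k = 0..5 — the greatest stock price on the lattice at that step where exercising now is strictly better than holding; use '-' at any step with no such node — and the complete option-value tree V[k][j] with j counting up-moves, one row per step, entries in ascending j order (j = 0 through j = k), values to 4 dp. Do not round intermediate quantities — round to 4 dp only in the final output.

params: Δt=0.24700 u=1.10615 d=0.90403 q=0.53628 e^(-rΔt)=0.98773
t_6 payoffs: 38.6394 29.5956 18.5298 4.9900 0.0000 0.0000 0.0000
t_5: node(5,0) S=44.7446 payoff=34.3454 vs cont=33.3747 → 34.3454 [stop]  node(5,1) S=54.7484 payoff=24.3416 vs cont=23.3709 → 24.3416 [stop]  node(5,2) S=66.9889 payoff=12.1011 vs cont=11.1304 → 12.1011 [stop]  node(5,3) S=81.9660 payoff=0.0000 vs cont=2.2856 → 2.2856 [wait]  node(5,4) S=100.2917 payoff=0.0000 vs cont=0.0000 → 0.0000 [wait]  node(5,5) S=122.7146 payoff=0.0000 vs cont=0.0000 → 0.0000 [wait]  ⇒ S*(5)=66.9889
t_4: node(4,0) S=49.4944 payoff=29.5956 vs cont=28.6249 → 29.5956 [stop]  node(4,1) S=60.5602 payoff=18.5298 vs cont=17.5591 → 18.5298 [stop]  node(4,2) S=74.1000 payoff=4.9900 vs cont=6.7533 → 6.7533 [wait]  node(4,3) S=90.6670 payoff=0.0000 vs cont=1.0469 → 1.0469 [wait]  node(4,4) S=110.9381 payoff=0.0000 vs cont=0.0000 → 0.0000 [wait]  ⇒ S*(4)=60.5602
t_3: node(3,0) S=54.7484 payoff=24.3416 vs cont=23.3709 → 24.3416 [stop]  node(3,1) S=66.9889 payoff=12.1011 vs cont=12.0644 → 12.1011 [stop]  node(3,2) S=81.9660 payoff=0.0000 vs cont=3.6477 → 3.6477 [wait]  node(3,3) S=100.2917 payoff=0.0000 vs cont=0.4795 → 0.4795 [wait]  ⇒ S*(3)=66.9889
t_2: node(2,0) S=60.5602 payoff=18.5298 vs cont=17.5591 → 18.5298 [stop]  node(2,1) S=74.1000 payoff=4.9900 vs cont=7.4749 → 7.4749 [wait]  node(2,2) S=90.6670 payoff=0.0000 vs cont=1.9247 → 1.9247 [wait]  ⇒ S*(2)=60.5602
t_1: node(1,0) S=66.9889 payoff=12.1011 vs cont=12.4466 → 12.4466 [wait]  node(1,1) S=81.9660 payoff=0.0000 vs cont=4.4432 → 4.4432 [wait]  ⇒ S*(1)=-
t_0: node(0,0) S=74.1000 payoff=4.9900 vs cont=8.0545 → 8.0545 [wait]  ⇒ S*(0)=-

price = 8.0545
boundary = - - 60.5602 66.9889 60.5602 66.9889
tree:
8.0545
12.4466 4.4432
18.5298 7.4749 1.9247
24.3416 12.1011 3.6477 0.4795
29.5956 18.5298 6.7533 1.0469 0.0000
34.3454 24.3416 12.1011 2.2856 0.0000 0.0000
38.6394 29.5956 18.5298 4.9900 0.0000 0.0000 0.0000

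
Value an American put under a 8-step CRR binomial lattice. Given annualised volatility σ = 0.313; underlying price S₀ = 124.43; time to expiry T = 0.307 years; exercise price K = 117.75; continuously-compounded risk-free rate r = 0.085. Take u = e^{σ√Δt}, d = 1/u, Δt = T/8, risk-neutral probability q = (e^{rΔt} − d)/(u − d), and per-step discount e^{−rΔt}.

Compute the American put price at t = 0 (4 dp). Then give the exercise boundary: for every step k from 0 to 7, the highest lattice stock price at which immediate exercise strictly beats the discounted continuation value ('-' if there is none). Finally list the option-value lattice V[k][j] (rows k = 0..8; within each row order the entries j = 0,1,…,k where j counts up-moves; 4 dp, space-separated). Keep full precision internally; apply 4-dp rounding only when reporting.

price = 4.6536
boundary = - - - - 97.3665 91.5758 97.3665 103.5234
tree:
4.6536
7.0701 2.3737
10.4306 3.9034 0.9268
14.8709 6.2532 1.6824 0.2106
20.3835 9.6971 3.0015 0.4324 0.0000
26.1742 14.4323 5.2331 0.8877 0.0000 0.0000
31.6205 20.3835 8.8365 1.8224 0.0000 0.0000 0.0000
36.7429 26.1742 14.2266 3.7412 0.0000 0.0000 0.0000 0.0000
41.5607 31.6205 20.3835 7.6804 0.0000 0.0000 0.0000 0.0000 0.0000

params: Δt=0.03837 u=1.06323 d=0.94053 q=0.51130 e^(-rΔt)=0.99674
t_8 payoffs: 41.5607 31.6205 20.3835 7.6804 0.0000 0.0000 0.0000 0.0000 0.0000
t_7: node(7,0) S=81.0071 payoff=36.7429 vs cont=36.3595 → 36.7429 [stop]  node(7,1) S=91.5758 payoff=26.1742 vs cont=25.7907 → 26.1742 [stop]  node(7,2) S=103.5234 payoff=14.2266 vs cont=13.8432 → 14.2266 [stop]  node(7,3) S=117.0297 payoff=0.7203 vs cont=3.7412 → 3.7412 [wait]  node(7,4) S=132.2982 payoff=0.0000 vs cont=0.0000 → 0.0000 [wait]  node(7,5) S=149.5587 payoff=0.0000 vs cont=0.0000 → 0.0000 [wait]  node(7,6) S=169.0711 payoff=0.0000 vs cont=0.0000 → 0.0000 [wait]  node(7,7) S=191.1293 payoff=0.0000 vs cont=0.0000 → 0.0000 [wait]  ⇒ S*(7)=103.5234
t_6: node(6,0) S=86.1295 payoff=31.6205 vs cont=31.2371 → 31.6205 [stop]  node(6,1) S=97.3665 payoff=20.3835 vs cont=20.0000 → 20.3835 [stop]  node(6,2) S=110.0696 payoff=7.6804 vs cont=8.8365 → 8.8365 [wait]  node(6,3) S=124.4300 payoff=0.0000 vs cont=1.8224 → 1.8224 [wait]  node(6,4) S=140.6640 payoff=0.0000 vs cont=0.0000 → 0.0000 [wait]  node(6,5) S=159.0159 payoff=0.0000 vs cont=0.0000 → 0.0000 [wait]  node(6,6) S=179.7622 payoff=0.0000 vs cont=0.0000 → 0.0000 [wait]  ⇒ S*(6)=97.3665
t_5: node(5,0) S=91.5758 payoff=26.1742 vs cont=25.7907 → 26.1742 [stop]  node(5,1) S=103.5234 payoff=14.2266 vs cont=14.4323 → 14.4323 [wait]  node(5,2) S=117.0297 payoff=0.7203 vs cont=5.2331 → 5.2331 [wait]  node(5,3) S=132.2982 payoff=0.0000 vs cont=0.8877 → 0.8877 [wait]  node(5,4) S=149.5587 payoff=0.0000 vs cont=0.0000 → 0.0000 [wait]  node(5,5) S=169.0711 payoff=0.0000 vs cont=0.0000 → 0.0000 [wait]  ⇒ S*(5)=91.5758
t_4: node(4,0) S=97.3665 payoff=20.3835 vs cont=20.1049 → 20.3835 [stop]  node(4,1) S=110.0696 payoff=7.6804 vs cont=9.6971 → 9.6971 [wait]  node(4,2) S=124.4300 payoff=0.0000 vs cont=3.0015 → 3.0015 [wait]  node(4,3) S=140.6640 payoff=0.0000 vs cont=0.4324 → 0.4324 [wait]  node(4,4) S=159.0159 payoff=0.0000 vs cont=0.0000 → 0.0000 [wait]  ⇒ S*(4)=97.3665
t_3: node(3,0) S=103.5234 payoff=14.2266 vs cont=14.8709 → 14.8709 [wait]  node(3,1) S=117.0297 payoff=0.7203 vs cont=6.2532 → 6.2532 [wait]  node(3,2) S=132.2982 payoff=0.0000 vs cont=1.6824 → 1.6824 [wait]  node(3,3) S=149.5587 payoff=0.0000 vs cont=0.2106 → 0.2106 [wait]  ⇒ S*(3)=-
t_2: node(2,0) S=110.0696 payoff=7.6804 vs cont=10.4306 → 10.4306 [wait]  node(2,1) S=124.4300 payoff=0.0000 vs cont=3.9034 → 3.9034 [wait]  node(2,2) S=140.6640 payoff=0.0000 vs cont=0.9268 → 0.9268 [wait]  ⇒ S*(2)=-
t_1: node(1,0) S=117.0297 payoff=0.7203 vs cont=7.0701 → 7.0701 [wait]  node(1,1) S=132.2982 payoff=0.0000 vs cont=2.3737 → 2.3737 [wait]  ⇒ S*(1)=-
t_0: node(0,0) S=124.4300 payoff=0.0000 vs cont=4.6536 → 4.6536 [wait]  ⇒ S*(0)=-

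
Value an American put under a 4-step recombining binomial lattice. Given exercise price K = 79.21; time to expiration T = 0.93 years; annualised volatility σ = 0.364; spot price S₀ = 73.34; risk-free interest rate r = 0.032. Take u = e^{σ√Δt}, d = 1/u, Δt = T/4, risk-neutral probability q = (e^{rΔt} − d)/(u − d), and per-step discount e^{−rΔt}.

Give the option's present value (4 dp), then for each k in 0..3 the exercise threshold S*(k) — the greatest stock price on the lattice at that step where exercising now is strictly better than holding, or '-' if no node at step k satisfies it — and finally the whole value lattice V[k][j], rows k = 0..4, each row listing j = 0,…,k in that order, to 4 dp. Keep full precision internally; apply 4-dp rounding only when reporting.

Δt=0.23250  u=1.19186  d=0.83903  q=0.47740  discount=0.99259
step 4 (expiry): payoffs max(K−S,0) = 42.8653 27.5813 5.8700 0.0000 0.0000
step 3: (k=3,j=0): S=43.3178, (K−S)⁺=35.8922, hold=35.3051 ⇒ V=35.8922 exercise | (k=3,j=1): S=61.5341, (K−S)⁺=17.6759, hold=17.0888 ⇒ V=17.6759 exercise | (k=3,j=2): S=87.4110, (K−S)⁺=0.0000, hold=3.0449 ⇒ V=3.0449 continue | (k=3,j=3): S=124.1697, (K−S)⁺=0.0000, hold=0.0000 ⇒ V=0.0000 continue  boundary S*=61.5341
step 2: (k=2,j=0): S=51.6287, (K−S)⁺=27.5813, hold=26.9942 ⇒ V=27.5813 exercise | (k=2,j=1): S=73.3400, (K−S)⁺=5.8700, hold=10.6118 ⇒ V=10.6118 continue | (k=2,j=2): S=104.1816, (K−S)⁺=0.0000, hold=1.5795 ⇒ V=1.5795 continue  boundary S*=51.6287
step 1: (k=1,j=0): S=61.5341, (K−S)⁺=17.6759, hold=19.3357 ⇒ V=19.3357 continue | (k=1,j=1): S=87.4110, (K−S)⁺=0.0000, hold=6.2531 ⇒ V=6.2531 continue  boundary S*=-
step 0: (k=0,j=0): S=73.3400, (K−S)⁺=5.8700, hold=12.9931 ⇒ V=12.9931 continue  boundary S*=-

price = 12.9931
boundary = - - 51.6287 61.5341
tree:
12.9931
19.3357 6.2531
27.5813 10.6118 1.5795
35.8922 17.6759 3.0449 0.0000
42.8653 27.5813 5.8700 0.0000 0.0000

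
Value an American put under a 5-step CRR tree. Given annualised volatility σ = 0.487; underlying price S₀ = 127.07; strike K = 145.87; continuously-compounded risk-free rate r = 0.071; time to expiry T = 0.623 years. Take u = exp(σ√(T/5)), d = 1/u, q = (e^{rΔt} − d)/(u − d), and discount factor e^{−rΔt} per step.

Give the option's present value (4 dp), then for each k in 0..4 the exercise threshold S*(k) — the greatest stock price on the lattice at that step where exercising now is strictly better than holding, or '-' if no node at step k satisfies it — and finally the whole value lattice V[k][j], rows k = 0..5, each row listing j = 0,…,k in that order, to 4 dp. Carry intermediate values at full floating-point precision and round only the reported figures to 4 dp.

Δt=0.12460  u=1.18756  d=0.84206  q=0.48285  discount=0.99119
step 5 (expiry): payoffs max(K−S,0) = 92.0732 69.9998 38.8695 0.0000 0.0000 0.0000
step 4: (k=4,j=0): S=63.8872, (K−S)⁺=81.9828, hold=80.6980 ⇒ V=81.9828 exercise | (k=4,j=1): S=90.1008, (K−S)⁺=55.7692, hold=54.4845 ⇒ V=55.7692 exercise | (k=4,j=2): S=127.0700, (K−S)⁺=18.8000, hold=19.9244 ⇒ V=19.9244 continue | (k=4,j=3): S=179.2081, (K−S)⁺=0.0000, hold=0.0000 ⇒ V=0.0000 continue | (k=4,j=4): S=252.7390, (K−S)⁺=0.0000, hold=0.0000 ⇒ V=0.0000 continue  boundary S*=90.1008
step 3: (k=3,j=0): S=75.8702, (K−S)⁺=69.9998, hold=68.7151 ⇒ V=69.9998 exercise | (k=3,j=1): S=107.0005, (K−S)⁺=38.8695, hold=38.1229 ⇒ V=38.8695 exercise | (k=3,j=2): S=150.9039, (K−S)⁺=0.0000, hold=10.2132 ⇒ V=10.2132 continue | (k=3,j=3): S=212.8212, (K−S)⁺=0.0000, hold=0.0000 ⇒ V=0.0000 continue  boundary S*=107.0005
step 2: (k=2,j=0): S=90.1008, (K−S)⁺=55.7692, hold=54.4845 ⇒ V=55.7692 exercise | (k=2,j=1): S=127.0700, (K−S)⁺=18.8000, hold=24.8124 ⇒ V=24.8124 continue | (k=2,j=2): S=179.2081, (K−S)⁺=0.0000, hold=5.2353 ⇒ V=5.2353 continue  boundary S*=90.1008
step 1: (k=1,j=0): S=107.0005, (K−S)⁺=38.8695, hold=40.4623 ⇒ V=40.4623 continue | (k=1,j=1): S=150.9039, (K−S)⁺=0.0000, hold=15.2243 ⇒ V=15.2243 continue  boundary S*=-
step 0: (k=0,j=0): S=127.0700, (K−S)⁺=18.8000, hold=28.0271 ⇒ V=28.0271 continue  boundary S*=-

price = 28.0271
boundary = - - 90.1008 107.0005 90.1008
tree:
28.0271
40.4623 15.2243
55.7692 24.8124 5.2353
69.9998 38.8695 10.2132 0.0000
81.9828 55.7692 19.9244 0.0000 0.0000
92.0732 69.9998 38.8695 0.0000 0.0000 0.0000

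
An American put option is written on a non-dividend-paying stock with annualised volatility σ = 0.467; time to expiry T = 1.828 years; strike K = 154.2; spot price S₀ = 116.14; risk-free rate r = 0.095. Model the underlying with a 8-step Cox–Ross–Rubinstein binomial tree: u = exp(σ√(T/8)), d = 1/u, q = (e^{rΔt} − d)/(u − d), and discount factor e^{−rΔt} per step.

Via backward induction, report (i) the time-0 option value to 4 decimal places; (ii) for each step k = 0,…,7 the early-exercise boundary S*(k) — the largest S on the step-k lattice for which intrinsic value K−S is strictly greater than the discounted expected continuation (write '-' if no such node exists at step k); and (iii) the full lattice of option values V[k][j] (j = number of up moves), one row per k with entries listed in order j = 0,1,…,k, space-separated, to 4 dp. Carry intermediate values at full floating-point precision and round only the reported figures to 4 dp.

Δt=0.22850  u=1.25011  d=0.79993  q=0.49317  discount=0.97853
step 8 (expiry): payoffs max(K−S,0) = 134.7290 123.7711 106.6462 79.8838 38.0600 0.0000 0.0000 0.0000 0.0000
step 7: (k=7,j=0): S=24.3409, (K−S)⁺=129.8591, hold=126.5478 ⇒ V=129.8591 exercise | (k=7,j=1): S=38.0396, (K−S)⁺=116.1604, hold=112.8492 ⇒ V=116.1604 exercise | (k=7,j=2): S=59.4476, (K−S)⁺=94.7524, hold=91.4412 ⇒ V=94.7524 exercise | (k=7,j=3): S=92.9036, (K−S)⁺=61.2964, hold=57.9852 ⇒ V=61.2964 exercise | (k=7,j=4): S=145.1881, (K−S)⁺=9.0119, hold=18.8758 ⇒ V=18.8758 continue | (k=7,j=5): S=226.8974, (K−S)⁺=0.0000, hold=0.0000 ⇒ V=0.0000 continue | (k=7,j=6): S=354.5912, (K−S)⁺=0.0000, hold=0.0000 ⇒ V=0.0000 continue | (k=7,j=7): S=554.1487, (K−S)⁺=0.0000, hold=0.0000 ⇒ V=0.0000 continue  boundary S*=92.9036
step 6: (k=6,j=0): S=30.4289, (K−S)⁺=123.7711, hold=120.4599 ⇒ V=123.7711 exercise | (k=6,j=1): S=47.5538, (K−S)⁺=106.6462, hold=103.3350 ⇒ V=106.6462 exercise | (k=6,j=2): S=74.3162, (K−S)⁺=79.8838, hold=76.5726 ⇒ V=79.8838 exercise | (k=6,j=3): S=116.1400, (K−S)⁺=38.0600, hold=39.5089 ⇒ V=39.5089 continue | (k=6,j=4): S=181.5015, (K−S)⁺=0.0000, hold=9.3614 ⇒ V=9.3614 continue | (k=6,j=5): S=283.6473, (K−S)⁺=0.0000, hold=0.0000 ⇒ V=0.0000 continue | (k=6,j=6): S=443.2789, (K−S)⁺=0.0000, hold=0.0000 ⇒ V=0.0000 continue  boundary S*=74.3162
step 5: (k=5,j=0): S=38.0396, (K−S)⁺=116.1604, hold=112.8492 ⇒ V=116.1604 exercise | (k=5,j=1): S=59.4476, (K−S)⁺=94.7524, hold=91.4412 ⇒ V=94.7524 exercise | (k=5,j=2): S=92.9036, (K−S)⁺=61.2964, hold=58.6844 ⇒ V=61.2964 exercise | (k=5,j=3): S=145.1881, (K−S)⁺=9.0119, hold=24.1120 ⇒ V=24.1120 continue | (k=5,j=4): S=226.8974, (K−S)⁺=0.0000, hold=4.6428 ⇒ V=4.6428 continue | (k=5,j=5): S=354.5912, (K−S)⁺=0.0000, hold=0.0000 ⇒ V=0.0000 continue  boundary S*=92.9036
step 4: (k=4,j=0): S=47.5538, (K−S)⁺=106.6462, hold=103.3350 ⇒ V=106.6462 exercise | (k=4,j=1): S=74.3162, (K−S)⁺=79.8838, hold=76.5726 ⇒ V=79.8838 exercise | (k=4,j=2): S=116.1400, (K−S)⁺=38.0600, hold=42.0357 ⇒ V=42.0357 continue | (k=4,j=3): S=181.5015, (K−S)⁺=0.0000, hold=14.1988 ⇒ V=14.1988 continue | (k=4,j=4): S=283.6473, (K−S)⁺=0.0000, hold=2.3026 ⇒ V=2.3026 continue  boundary S*=74.3162
step 3: (k=3,j=0): S=59.4476, (K−S)⁺=94.7524, hold=91.4412 ⇒ V=94.7524 exercise | (k=3,j=1): S=92.9036, (K−S)⁺=61.2964, hold=59.9038 ⇒ V=61.2964 exercise | (k=3,j=2): S=145.1881, (K−S)⁺=9.0119, hold=27.6996 ⇒ V=27.6996 continue | (k=3,j=3): S=226.8974, (K−S)⁺=0.0000, hold=8.1530 ⇒ V=8.1530 continue  boundary S*=92.9036
step 2: (k=2,j=0): S=74.3162, (K−S)⁺=79.8838, hold=76.5726 ⇒ V=79.8838 exercise | (k=2,j=1): S=116.1400, (K−S)⁺=38.0600, hold=43.7670 ⇒ V=43.7670 continue | (k=2,j=2): S=181.5015, (K−S)⁺=0.0000, hold=17.6720 ⇒ V=17.6720 continue  boundary S*=74.3162
step 1: (k=1,j=0): S=92.9036, (K−S)⁺=61.2964, hold=60.7393 ⇒ V=61.2964 exercise | (k=1,j=1): S=145.1881, (K−S)⁺=9.0119, hold=30.2343 ⇒ V=30.2343 continue  boundary S*=92.9036
step 0: (k=0,j=0): S=116.1400, (K−S)⁺=38.0600, hold=44.9903 ⇒ V=44.9903 continue  boundary S*=-

price = 44.9903
boundary = - 92.9036 74.3162 92.9036 74.3162 92.9036 74.3162 92.9036
tree:
44.9903
61.2964 30.2343
79.8838 43.7670 17.6720
94.7524 61.2964 27.6996 8.1530
106.6462 79.8838 42.0357 14.1988 2.3026
116.1604 94.7524 61.2964 24.1120 4.6428 0.0000
123.7711 106.6462 79.8838 39.5089 9.3614 0.0000 0.0000
129.8591 116.1604 94.7524 61.2964 18.8758 0.0000 0.0000 0.0000
134.7290 123.7711 106.6462 79.8838 38.0600 0.0000 0.0000 0.0000 0.0000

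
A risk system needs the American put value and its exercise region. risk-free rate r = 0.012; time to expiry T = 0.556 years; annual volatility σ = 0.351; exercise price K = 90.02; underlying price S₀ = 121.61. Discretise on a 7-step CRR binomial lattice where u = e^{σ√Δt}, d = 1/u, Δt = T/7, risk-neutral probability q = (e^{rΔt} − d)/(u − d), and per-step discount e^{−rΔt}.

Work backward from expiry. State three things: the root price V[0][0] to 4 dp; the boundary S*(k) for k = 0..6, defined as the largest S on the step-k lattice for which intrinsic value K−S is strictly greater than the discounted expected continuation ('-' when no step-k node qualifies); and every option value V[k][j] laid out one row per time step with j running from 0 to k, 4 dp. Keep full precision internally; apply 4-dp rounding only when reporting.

Δt=0.07943, u=1.10398, d=0.90581, q=0.48010, disc=e^(-rΔt)=0.99905
k=7 terminal: V=max(K-S,0) → 29.1731 15.8614 0.0000 0.0000 0.0000 0.0000 0.0000 0.0000
k=6: j=0 S=67.1738 intr=22.8462 cont=22.7604 V=22.8462[EX]; j=1 S=81.8697 intr=8.1503 cont=8.2385 V=8.2385[hold]; j=2 S=99.7806 intr=0.0000 cont=0.0000 V=0.0000[hold]; j=3 S=121.6100 intr=0.0000 cont=0.0000 V=0.0000[hold]; j=4 S=148.2151 intr=0.0000 cont=0.0000 V=0.0000[hold]; j=5 S=180.6406 intr=0.0000 cont=0.0000 V=0.0000[hold]; j=6 S=220.1600 intr=0.0000 cont=0.0000 V=0.0000[hold]  S*(6)=67.1738
k=5: j=0 S=74.1586 intr=15.8614 cont=15.8179 V=15.8614[EX]; j=1 S=90.3826 intr=0.0000 cont=4.2791 V=4.2791[hold]; j=2 S=110.1559 intr=0.0000 cont=0.0000 V=0.0000[hold]; j=3 S=134.2551 intr=0.0000 cont=0.0000 V=0.0000[hold]; j=4 S=163.6266 intr=0.0000 cont=0.0000 V=0.0000[hold]; j=5 S=199.4238 intr=0.0000 cont=0.0000 V=0.0000[hold]  S*(5)=74.1586
k=4: j=0 S=81.8697 intr=8.1503 cont=10.2909 V=10.2909[hold]; j=1 S=99.7806 intr=0.0000 cont=2.2226 V=2.2226[hold]; j=2 S=121.6100 intr=0.0000 cont=0.0000 V=0.0000[hold]; j=3 S=148.2151 intr=0.0000 cont=0.0000 V=0.0000[hold]; j=4 S=180.6406 intr=0.0000 cont=0.0000 V=0.0000[hold]  S*(4)=-
k=3: j=0 S=90.3826 intr=0.0000 cont=6.4112 V=6.4112[hold]; j=1 S=110.1559 intr=0.0000 cont=1.1544 V=1.1544[hold]; j=2 S=134.2551 intr=0.0000 cont=0.0000 V=0.0000[hold]; j=3 S=163.6266 intr=0.0000 cont=0.0000 V=0.0000[hold]  S*(3)=-
k=2: j=0 S=99.7806 intr=0.0000 cont=3.8837 V=3.8837[hold]; j=1 S=121.6100 intr=0.0000 cont=0.5996 V=0.5996[hold]; j=2 S=148.2151 intr=0.0000 cont=0.0000 V=0.0000[hold]  S*(2)=-
k=1: j=0 S=110.1559 intr=0.0000 cont=2.3048 V=2.3048[hold]; j=1 S=134.2551 intr=0.0000 cont=0.3114 V=0.3114[hold]  S*(1)=-
k=0: j=0 S=121.6100 intr=0.0000 cont=1.3465 V=1.3465[hold]  S*(0)=-

price = 1.3465
boundary = - - - - - 74.1586 67.1738
tree:
1.3465
2.3048 0.3114
3.8837 0.5996 0.0000
6.4112 1.1544 0.0000 0.0000
10.2909 2.2226 0.0000 0.0000 0.0000
15.8614 4.2791 0.0000 0.0000 0.0000 0.0000
22.8462 8.2385 0.0000 0.0000 0.0000 0.0000 0.0000
29.1731 15.8614 0.0000 0.0000 0.0000 0.0000 0.0000 0.0000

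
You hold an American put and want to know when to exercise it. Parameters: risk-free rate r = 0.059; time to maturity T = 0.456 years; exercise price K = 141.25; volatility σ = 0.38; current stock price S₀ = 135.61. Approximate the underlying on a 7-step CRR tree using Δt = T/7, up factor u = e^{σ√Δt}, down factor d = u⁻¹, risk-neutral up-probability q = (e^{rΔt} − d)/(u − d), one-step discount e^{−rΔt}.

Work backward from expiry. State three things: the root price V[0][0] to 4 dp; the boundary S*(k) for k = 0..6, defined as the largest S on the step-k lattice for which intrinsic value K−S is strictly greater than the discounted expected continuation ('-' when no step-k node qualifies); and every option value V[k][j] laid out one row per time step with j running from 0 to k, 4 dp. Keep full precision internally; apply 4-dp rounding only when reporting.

price = 15.6044
boundary = - - - 101.3743 92.0040 101.3743 111.6990
tree:
15.6044
22.1283 9.0856
30.3002 13.9831 4.1716
39.8757 20.7899 7.1639 1.1586
49.2460 29.5929 11.9918 2.3057 0.0000
57.7502 39.8757 19.3571 4.5887 0.0000 0.0000
65.4683 49.2460 29.5510 9.1323 0.0000 0.0000 0.0000
72.4730 57.7502 39.8757 18.1748 0.0000 0.0000 0.0000 0.0000

params: Δt=0.06514 u=1.10185 d=0.90757 q=0.49559 e^(-rΔt)=0.99616
t_7 payoffs: 72.4730 57.7502 39.8757 18.1748 0.0000 0.0000 0.0000 0.0000
t_6: node(6,0) S=75.7817 payoff=65.4683 vs cont=64.9265 → 65.4683 [stop]  node(6,1) S=92.0040 payoff=49.2460 vs cont=48.7042 → 49.2460 [stop]  node(6,2) S=111.6990 payoff=29.5510 vs cont=29.0092 → 29.5510 [stop]  node(6,3) S=135.6100 payoff=5.6400 vs cont=9.1323 → 9.1323 [wait]  node(6,4) S=164.6396 payoff=0.0000 vs cont=0.0000 → 0.0000 [wait]  node(6,5) S=199.8834 payoff=0.0000 vs cont=0.0000 → 0.0000 [wait]  node(6,6) S=242.6718 payoff=0.0000 vs cont=0.0000 → 0.0000 [wait]  ⇒ S*(6)=111.6990
t_5: node(5,0) S=83.4998 payoff=57.7502 vs cont=57.2084 → 57.7502 [stop]  node(5,1) S=101.3743 payoff=39.8757 vs cont=39.3338 → 39.8757 [stop]  node(5,2) S=123.0752 payoff=18.1748 vs cont=19.3571 → 19.3571 [wait]  node(5,3) S=149.4215 payoff=0.0000 vs cont=4.5887 → 4.5887 [wait]  node(5,4) S=181.4076 payoff=0.0000 vs cont=0.0000 → 0.0000 [wait]  node(5,5) S=220.2409 payoff=0.0000 vs cont=0.0000 → 0.0000 [wait]  ⇒ S*(5)=101.3743
t_4: node(4,0) S=92.0040 payoff=49.2460 vs cont=48.7042 → 49.2460 [stop]  node(4,1) S=111.6990 payoff=29.5510 vs cont=29.5929 → 29.5929 [wait]  node(4,2) S=135.6100 payoff=5.6400 vs cont=11.9918 → 11.9918 [wait]  node(4,3) S=164.6396 payoff=0.0000 vs cont=2.3057 → 2.3057 [wait]  node(4,4) S=199.8834 payoff=0.0000 vs cont=0.0000 → 0.0000 [wait]  ⇒ S*(4)=92.0040
t_3: node(3,0) S=101.3743 payoff=39.8757 vs cont=39.3545 → 39.8757 [stop]  node(3,1) S=123.0752 payoff=18.1748 vs cont=20.7899 → 20.7899 [wait]  node(3,2) S=149.4215 payoff=0.0000 vs cont=7.1639 → 7.1639 [wait]  node(3,3) S=181.4076 payoff=0.0000 vs cont=1.1586 → 1.1586 [wait]  ⇒ S*(3)=101.3743
t_2: node(2,0) S=111.6990 payoff=29.5510 vs cont=30.3002 → 30.3002 [wait]  node(2,1) S=135.6100 payoff=5.6400 vs cont=13.9831 → 13.9831 [wait]  node(2,2) S=164.6396 payoff=0.0000 vs cont=4.1716 → 4.1716 [wait]  ⇒ S*(2)=-
t_1: node(1,0) S=123.0752 payoff=18.1748 vs cont=22.1283 → 22.1283 [wait]  node(1,1) S=149.4215 payoff=0.0000 vs cont=9.0856 → 9.0856 [wait]  ⇒ S*(1)=-
t_0: node(0,0) S=135.6100 payoff=5.6400 vs cont=15.6044 → 15.6044 [wait]  ⇒ S*(0)=-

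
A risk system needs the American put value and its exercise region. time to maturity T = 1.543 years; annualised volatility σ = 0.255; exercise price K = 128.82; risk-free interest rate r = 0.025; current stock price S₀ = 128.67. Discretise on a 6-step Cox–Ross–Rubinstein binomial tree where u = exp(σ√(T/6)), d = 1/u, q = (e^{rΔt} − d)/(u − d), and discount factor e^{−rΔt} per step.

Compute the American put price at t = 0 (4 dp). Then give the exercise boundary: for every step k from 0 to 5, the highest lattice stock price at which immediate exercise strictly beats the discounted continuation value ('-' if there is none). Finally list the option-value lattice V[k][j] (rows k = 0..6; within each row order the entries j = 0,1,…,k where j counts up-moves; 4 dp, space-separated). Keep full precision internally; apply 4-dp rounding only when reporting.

Δt=0.25717  u=1.13805  d=0.87870  q=0.49259  discount=0.99359
step 6 (expiry): payoffs max(K−S,0) = 69.5938 52.1130 29.4727 0.1500 0.0000 0.0000 0.0000
step 5: (k=5,j=0): S=67.4022, (K−S)⁺=61.4178, hold=60.5922 ⇒ V=61.4178 exercise | (k=5,j=1): S=87.2962, (K−S)⁺=41.5238, hold=40.6982 ⇒ V=41.5238 exercise | (k=5,j=2): S=113.0620, (K−S)⁺=15.7580, hold=14.9324 ⇒ V=15.7580 exercise | (k=5,j=3): S=146.4326, (K−S)⁺=0.0000, hold=0.0756 ⇒ V=0.0756 continue | (k=5,j=4): S=189.6527, (K−S)⁺=0.0000, hold=0.0000 ⇒ V=0.0000 continue | (k=5,j=5): S=245.6294, (K−S)⁺=0.0000, hold=0.0000 ⇒ V=0.0000 continue  boundary S*=113.0620
step 4: (k=4,j=0): S=76.7070, (K−S)⁺=52.1130, hold=51.2875 ⇒ V=52.1130 exercise | (k=4,j=1): S=99.3473, (K−S)⁺=29.4727, hold=28.6471 ⇒ V=29.4727 exercise | (k=4,j=2): S=128.6700, (K−S)⁺=0.1500, hold=7.9816 ⇒ V=7.9816 continue | (k=4,j=3): S=166.6474, (K−S)⁺=0.0000, hold=0.0381 ⇒ V=0.0381 continue | (k=4,j=4): S=215.8339, (K−S)⁺=0.0000, hold=0.0000 ⇒ V=0.0000 continue  boundary S*=99.3473
step 3: (k=3,j=0): S=87.2962, (K−S)⁺=41.5238, hold=40.6982 ⇒ V=41.5238 exercise | (k=3,j=1): S=113.0620, (K−S)⁺=15.7580, hold=18.7655 ⇒ V=18.7655 continue | (k=3,j=2): S=146.4326, (K−S)⁺=0.0000, hold=4.0427 ⇒ V=4.0427 continue | (k=3,j=3): S=189.6527, (K−S)⁺=0.0000, hold=0.0192 ⇒ V=0.0192 continue  boundary S*=87.2962
step 2: (k=2,j=0): S=99.3473, (K−S)⁺=29.4727, hold=30.1191 ⇒ V=30.1191 continue | (k=2,j=1): S=128.6700, (K−S)⁺=0.1500, hold=11.4394 ⇒ V=11.4394 continue | (k=2,j=2): S=166.6474, (K−S)⁺=0.0000, hold=2.0476 ⇒ V=2.0476 continue  boundary S*=-
step 1: (k=1,j=0): S=113.0620, (K−S)⁺=15.7580, hold=20.7837 ⇒ V=20.7837 continue | (k=1,j=1): S=146.4326, (K−S)⁺=0.0000, hold=6.7695 ⇒ V=6.7695 continue  boundary S*=-
step 0: (k=0,j=0): S=128.6700, (K−S)⁺=0.1500, hold=13.7916 ⇒ V=13.7916 continue  boundary S*=-

price = 13.7916
boundary = - - - 87.2962 99.3473 113.0620
tree:
13.7916
20.7837 6.7695
30.1191 11.4394 2.0476
41.5238 18.7655 4.0427 0.0192
52.1130 29.4727 7.9816 0.0381 0.0000
61.4178 41.5238 15.7580 0.0756 0.0000 0.0000
69.5938 52.1130 29.4727 0.1500 0.0000 0.0000 0.0000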